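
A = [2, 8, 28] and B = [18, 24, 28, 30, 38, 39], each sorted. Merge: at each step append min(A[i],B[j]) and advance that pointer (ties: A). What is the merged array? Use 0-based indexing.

[2, 8, 18, 24, 28, 28, 30, 38, 39]

[i=0,j=0] A[i]=2<=B[j]=18 take 2 → i++
[i=1,j=0] A[i]=8<=B[j]=18 take 8 → i++
[i=2,j=0] A[i]=28>B[j]=18 take 18 → j++
[i=2,j=1] A[i]=28>B[j]=24 take 24 → j++
[i=2,j=2] A[i]=28<=B[j]=28 take 28 → i++
[i=3,j=2] A done, take B[j]=28 → j++
[i=3,j=3] A done, take B[j]=30 → j++
[i=3,j=4] A done, take B[j]=38 → j++
[i=3,j=5] A done, take B[j]=39 → j++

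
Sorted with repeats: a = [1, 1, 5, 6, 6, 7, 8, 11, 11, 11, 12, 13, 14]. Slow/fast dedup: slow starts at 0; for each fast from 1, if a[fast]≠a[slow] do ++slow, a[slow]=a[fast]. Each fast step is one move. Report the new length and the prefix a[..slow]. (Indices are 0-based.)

slow=0 fast=1: a[fast]=1=a[slow] dup, fast++
slow=0 fast=2: a[fast]=5≠a[slow]=1 write a[1]=5, slow++,fast++
slow=1 fast=3: a[fast]=6≠a[slow]=5 write a[2]=6, slow++,fast++
slow=2 fast=4: a[fast]=6=a[slow] dup, fast++
slow=2 fast=5: a[fast]=7≠a[slow]=6 write a[3]=7, slow++,fast++
slow=3 fast=6: a[fast]=8≠a[slow]=7 write a[4]=8, slow++,fast++
slow=4 fast=7: a[fast]=11≠a[slow]=8 write a[5]=11, slow++,fast++
slow=5 fast=8: a[fast]=11=a[slow] dup, fast++
slow=5 fast=9: a[fast]=11=a[slow] dup, fast++
slow=5 fast=10: a[fast]=12≠a[slow]=11 write a[6]=12, slow++,fast++
slow=6 fast=11: a[fast]=13≠a[slow]=12 write a[7]=13, slow++,fast++
slow=7 fast=12: a[fast]=14≠a[slow]=13 write a[8]=14, slow++,fast++

length 9; prefix = [1, 5, 6, 7, 8, 11, 12, 13, 14]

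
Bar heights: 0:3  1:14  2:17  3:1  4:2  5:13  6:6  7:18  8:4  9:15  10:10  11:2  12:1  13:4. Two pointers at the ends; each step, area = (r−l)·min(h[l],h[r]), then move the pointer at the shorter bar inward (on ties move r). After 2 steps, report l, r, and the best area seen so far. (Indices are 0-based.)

l=0 r=13: min(3,4)*13=39 best=39 *, l++
l=1 r=13: min(14,4)*12=48 best=48 *, r--

l=1, r=12, best area=48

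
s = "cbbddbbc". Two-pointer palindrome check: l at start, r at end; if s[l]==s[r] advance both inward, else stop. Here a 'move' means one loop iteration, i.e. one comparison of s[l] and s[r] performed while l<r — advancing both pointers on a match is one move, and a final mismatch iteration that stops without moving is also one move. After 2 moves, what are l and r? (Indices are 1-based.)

l=3, r=6

l=1 r=8: 'c'=='c', l++,r--
l=2 r=7: 'b'=='b', l++,r--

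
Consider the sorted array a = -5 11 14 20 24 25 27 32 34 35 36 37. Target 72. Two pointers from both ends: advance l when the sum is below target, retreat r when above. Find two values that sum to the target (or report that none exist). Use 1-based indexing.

(35, 37)

[1,12] -5+37=32 <72 → l++
[2,12] 11+37=48 <72 → l++
[3,12] 14+37=51 <72 → l++
[4,12] 20+37=57 <72 → l++
[5,12] 24+37=61 <72 → l++
[6,12] 25+37=62 <72 → l++
[7,12] 27+37=64 <72 → l++
[8,12] 32+37=69 <72 → l++
[9,12] 34+37=71 <72 → l++
[10,12] 35+37=72 → found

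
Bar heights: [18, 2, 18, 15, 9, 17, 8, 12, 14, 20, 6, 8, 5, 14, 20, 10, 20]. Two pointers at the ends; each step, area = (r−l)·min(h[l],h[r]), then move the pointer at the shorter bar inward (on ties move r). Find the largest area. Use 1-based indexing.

max area = 288

[1,17] min(18,20)*16=288 best=288 * → l++
[2,17] min(2,20)*15=30 best=288 → l++
[3,17] min(18,20)*14=252 best=288 → l++
[4,17] min(15,20)*13=195 best=288 → l++
[5,17] min(9,20)*12=108 best=288 → l++
[6,17] min(17,20)*11=187 best=288 → l++
[7,17] min(8,20)*10=80 best=288 → l++
[8,17] min(12,20)*9=108 best=288 → l++
[9,17] min(14,20)*8=112 best=288 → l++
[10,17] min(20,20)*7=140 best=288 → r--
[10,16] min(20,10)*6=60 best=288 → r--
[10,15] min(20,20)*5=100 best=288 → r--
[10,14] min(20,14)*4=56 best=288 → r--
[10,13] min(20,5)*3=15 best=288 → r--
[10,12] min(20,8)*2=16 best=288 → r--
[10,11] min(20,6)*1=6 best=288 → r--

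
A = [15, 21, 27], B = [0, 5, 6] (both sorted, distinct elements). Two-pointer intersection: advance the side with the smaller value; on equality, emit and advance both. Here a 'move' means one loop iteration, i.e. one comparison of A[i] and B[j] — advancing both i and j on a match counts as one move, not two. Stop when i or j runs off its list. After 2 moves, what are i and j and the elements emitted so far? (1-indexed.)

[i=1,j=1] 15>0 → j++
[i=1,j=2] 15>5 → j++

i=1, j=3, emitted=[]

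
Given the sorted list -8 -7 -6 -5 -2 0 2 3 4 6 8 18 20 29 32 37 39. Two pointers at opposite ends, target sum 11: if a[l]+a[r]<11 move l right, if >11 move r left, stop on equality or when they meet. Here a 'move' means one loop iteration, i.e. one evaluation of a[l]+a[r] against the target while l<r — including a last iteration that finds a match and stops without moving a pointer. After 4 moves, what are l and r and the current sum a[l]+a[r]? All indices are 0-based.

[0,16] -8+39=31 >11 → r--
[0,15] -8+37=29 >11 → r--
[0,14] -8+32=24 >11 → r--
[0,13] -8+29=21 >11 → r--

l=0, r=12, sum=12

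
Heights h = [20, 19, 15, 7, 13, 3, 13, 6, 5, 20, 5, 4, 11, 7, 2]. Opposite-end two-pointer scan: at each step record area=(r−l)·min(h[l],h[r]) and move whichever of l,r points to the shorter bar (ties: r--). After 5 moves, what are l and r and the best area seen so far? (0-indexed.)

l=0, r=9, best area=132

[0,14] min(20,2)*14=28 best=28 * → r--
[0,13] min(20,7)*13=91 best=91 * → r--
[0,12] min(20,11)*12=132 best=132 * → r--
[0,11] min(20,4)*11=44 best=132 → r--
[0,10] min(20,5)*10=50 best=132 → r--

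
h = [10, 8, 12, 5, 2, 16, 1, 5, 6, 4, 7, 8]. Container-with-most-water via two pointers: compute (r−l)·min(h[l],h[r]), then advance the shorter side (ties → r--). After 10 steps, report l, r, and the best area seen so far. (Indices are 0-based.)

l=0 r=11: min(10,8)*11=88 best=88 *, r--
l=0 r=10: min(10,7)*10=70 best=88, r--
l=0 r=9: min(10,4)*9=36 best=88, r--
l=0 r=8: min(10,6)*8=48 best=88, r--
l=0 r=7: min(10,5)*7=35 best=88, r--
l=0 r=6: min(10,1)*6=6 best=88, r--
l=0 r=5: min(10,16)*5=50 best=88, l++
l=1 r=5: min(8,16)*4=32 best=88, l++
l=2 r=5: min(12,16)*3=36 best=88, l++
l=3 r=5: min(5,16)*2=10 best=88, l++

l=4, r=5, best area=88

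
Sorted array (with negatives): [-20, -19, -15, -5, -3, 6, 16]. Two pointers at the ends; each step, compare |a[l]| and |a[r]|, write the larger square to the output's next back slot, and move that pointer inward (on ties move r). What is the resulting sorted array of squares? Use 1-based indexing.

l=1 r=7: |-20|>|16| out[7]=400, l++
l=2 r=7: |-19|>|16| out[6]=361, l++
l=3 r=7: |-15|<=|16| out[5]=256, r--
l=3 r=6: |-15|>|6| out[4]=225, l++
l=4 r=6: |-5|<=|6| out[3]=36, r--
l=4 r=5: |-5|>|-3| out[2]=25, l++
l=5 r=5: |-3|<=|-3| out[1]=9, r--

[9, 25, 36, 225, 256, 361, 400]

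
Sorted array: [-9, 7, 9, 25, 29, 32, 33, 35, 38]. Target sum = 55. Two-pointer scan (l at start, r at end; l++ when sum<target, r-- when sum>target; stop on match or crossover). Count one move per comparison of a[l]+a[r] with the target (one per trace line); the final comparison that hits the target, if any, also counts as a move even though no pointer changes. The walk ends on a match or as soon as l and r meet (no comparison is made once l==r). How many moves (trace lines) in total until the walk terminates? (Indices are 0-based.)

[0,8] -9+38=29 <55 → l++
[1,8] 7+38=45 <55 → l++
[2,8] 9+38=47 <55 → l++
[3,8] 25+38=63 >55 → r--
[3,7] 25+35=60 >55 → r--
[3,6] 25+33=58 >55 → r--
[3,5] 25+32=57 >55 → r--
[3,4] 25+29=54 <55 → l++

8 moves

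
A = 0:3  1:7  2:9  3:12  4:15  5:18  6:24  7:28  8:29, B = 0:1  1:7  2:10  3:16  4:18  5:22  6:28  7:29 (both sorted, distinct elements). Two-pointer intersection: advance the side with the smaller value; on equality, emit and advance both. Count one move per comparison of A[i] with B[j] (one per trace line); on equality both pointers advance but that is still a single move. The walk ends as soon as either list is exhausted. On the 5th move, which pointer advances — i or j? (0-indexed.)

j

[i=0,j=0] 3>1 → j++
[i=0,j=1] 3<7 → i++
[i=1,j=1] 7==7 emit → i++,j++
[i=2,j=2] 9<10 → i++
[i=3,j=2] 12>10 → j++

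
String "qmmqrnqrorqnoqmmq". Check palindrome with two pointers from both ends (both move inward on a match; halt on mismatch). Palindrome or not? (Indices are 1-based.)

not a palindrome (mismatch at 5,13)

l=1 r=17: 'q'=='q', l++,r--
l=2 r=16: 'm'=='m', l++,r--
l=3 r=15: 'm'=='m', l++,r--
l=4 r=14: 'q'=='q', l++,r--
l=5 r=13: 'r'!='o', stop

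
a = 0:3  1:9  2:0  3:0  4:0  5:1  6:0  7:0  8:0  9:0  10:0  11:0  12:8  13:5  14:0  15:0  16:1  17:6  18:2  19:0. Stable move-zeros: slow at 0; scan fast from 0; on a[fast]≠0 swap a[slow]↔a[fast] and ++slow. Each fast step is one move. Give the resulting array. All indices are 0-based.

(s=0,f=0) a[fast]=3≠0 swap→a[0]=3 → slow++,fast++
(s=1,f=1) a[fast]=9≠0 swap→a[1]=9 → slow++,fast++
(s=2,f=2) a[fast]=0 → fast++
(s=2,f=3) a[fast]=0 → fast++
(s=2,f=4) a[fast]=0 → fast++
(s=2,f=5) a[fast]=1≠0 swap→a[2]=1 → slow++,fast++
(s=3,f=6) a[fast]=0 → fast++
(s=3,f=7) a[fast]=0 → fast++
(s=3,f=8) a[fast]=0 → fast++
(s=3,f=9) a[fast]=0 → fast++
(s=3,f=10) a[fast]=0 → fast++
(s=3,f=11) a[fast]=0 → fast++
(s=3,f=12) a[fast]=8≠0 swap→a[3]=8 → slow++,fast++
(s=4,f=13) a[fast]=5≠0 swap→a[4]=5 → slow++,fast++
(s=5,f=14) a[fast]=0 → fast++
(s=5,f=15) a[fast]=0 → fast++
(s=5,f=16) a[fast]=1≠0 swap→a[5]=1 → slow++,fast++
(s=6,f=17) a[fast]=6≠0 swap→a[6]=6 → slow++,fast++
(s=7,f=18) a[fast]=2≠0 swap→a[7]=2 → slow++,fast++
(s=8,f=19) a[fast]=0 → fast++

[3, 9, 1, 8, 5, 1, 6, 2, 0, 0, 0, 0, 0, 0, 0, 0, 0, 0, 0, 0]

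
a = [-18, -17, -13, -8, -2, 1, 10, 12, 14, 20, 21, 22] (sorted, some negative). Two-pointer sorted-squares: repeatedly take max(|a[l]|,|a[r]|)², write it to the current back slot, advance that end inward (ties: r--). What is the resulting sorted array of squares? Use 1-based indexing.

[1,12] |-18|<=|22| out[12]=484 → r--
[1,11] |-18|<=|21| out[11]=441 → r--
[1,10] |-18|<=|20| out[10]=400 → r--
[1,9] |-18|>|14| out[9]=324 → l++
[2,9] |-17|>|14| out[8]=289 → l++
[3,9] |-13|<=|14| out[7]=196 → r--
[3,8] |-13|>|12| out[6]=169 → l++
[4,8] |-8|<=|12| out[5]=144 → r--
[4,7] |-8|<=|10| out[4]=100 → r--
[4,6] |-8|>|1| out[3]=64 → l++
[5,6] |-2|>|1| out[2]=4 → l++
[6,6] |1|<=|1| out[1]=1 → r--

[1, 4, 64, 100, 144, 169, 196, 289, 324, 400, 441, 484]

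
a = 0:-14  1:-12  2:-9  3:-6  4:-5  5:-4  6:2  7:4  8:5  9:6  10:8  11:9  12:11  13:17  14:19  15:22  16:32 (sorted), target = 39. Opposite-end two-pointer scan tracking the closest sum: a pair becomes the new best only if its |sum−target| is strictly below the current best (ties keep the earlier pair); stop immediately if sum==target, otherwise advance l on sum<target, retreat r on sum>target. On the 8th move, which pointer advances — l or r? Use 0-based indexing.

l

l=0 r=16: -14+32=18 d=21 *, l++
l=1 r=16: -12+32=20 d=19 *, l++
l=2 r=16: -9+32=23 d=16 *, l++
l=3 r=16: -6+32=26 d=13 *, l++
l=4 r=16: -5+32=27 d=12 *, l++
l=5 r=16: -4+32=28 d=11 *, l++
l=6 r=16: 2+32=34 d=5 *, l++
l=7 r=16: 4+32=36 d=3 *, l++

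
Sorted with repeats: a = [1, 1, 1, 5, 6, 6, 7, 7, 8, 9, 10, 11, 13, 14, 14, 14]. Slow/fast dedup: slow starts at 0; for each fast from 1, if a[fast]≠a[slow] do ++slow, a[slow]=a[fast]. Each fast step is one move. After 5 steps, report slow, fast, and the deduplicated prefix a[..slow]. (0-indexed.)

slow=0 fast=1: a[fast]=1=a[slow] dup, fast++
slow=0 fast=2: a[fast]=1=a[slow] dup, fast++
slow=0 fast=3: a[fast]=5≠a[slow]=1 write a[1]=5, slow++,fast++
slow=1 fast=4: a[fast]=6≠a[slow]=5 write a[2]=6, slow++,fast++
slow=2 fast=5: a[fast]=6=a[slow] dup, fast++

slow=2, fast=6, prefix=[1, 5, 6]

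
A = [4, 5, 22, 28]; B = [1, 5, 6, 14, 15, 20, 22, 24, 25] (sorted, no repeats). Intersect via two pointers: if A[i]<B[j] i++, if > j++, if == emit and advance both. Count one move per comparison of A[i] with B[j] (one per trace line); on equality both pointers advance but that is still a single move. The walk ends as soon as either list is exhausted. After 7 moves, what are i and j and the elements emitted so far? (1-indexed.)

i=3, j=7, emitted=[5]

i=1 j=1: 4>1, j++
i=1 j=2: 4<5, i++
i=2 j=2: 5==5 emit, i++,j++
i=3 j=3: 22>6, j++
i=3 j=4: 22>14, j++
i=3 j=5: 22>15, j++
i=3 j=6: 22>20, j++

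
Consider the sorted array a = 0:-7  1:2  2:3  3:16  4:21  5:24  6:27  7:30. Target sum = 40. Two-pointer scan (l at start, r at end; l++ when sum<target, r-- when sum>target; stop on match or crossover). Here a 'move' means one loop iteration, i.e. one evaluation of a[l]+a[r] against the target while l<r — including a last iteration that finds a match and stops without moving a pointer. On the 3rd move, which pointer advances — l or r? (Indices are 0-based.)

l

l=0 r=7: -7+30=23 <40, l++
l=1 r=7: 2+30=32 <40, l++
l=2 r=7: 3+30=33 <40, l++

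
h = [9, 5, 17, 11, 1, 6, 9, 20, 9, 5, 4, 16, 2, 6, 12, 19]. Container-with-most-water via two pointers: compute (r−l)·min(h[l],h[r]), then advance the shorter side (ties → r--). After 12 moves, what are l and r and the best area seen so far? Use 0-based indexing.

l=0 r=15: min(9,19)*15=135 best=135 *, l++
l=1 r=15: min(5,19)*14=70 best=135, l++
l=2 r=15: min(17,19)*13=221 best=221 *, l++
l=3 r=15: min(11,19)*12=132 best=221, l++
l=4 r=15: min(1,19)*11=11 best=221, l++
l=5 r=15: min(6,19)*10=60 best=221, l++
l=6 r=15: min(9,19)*9=81 best=221, l++
l=7 r=15: min(20,19)*8=152 best=221, r--
l=7 r=14: min(20,12)*7=84 best=221, r--
l=7 r=13: min(20,6)*6=36 best=221, r--
l=7 r=12: min(20,2)*5=10 best=221, r--
l=7 r=11: min(20,16)*4=64 best=221, r--

l=7, r=10, best area=221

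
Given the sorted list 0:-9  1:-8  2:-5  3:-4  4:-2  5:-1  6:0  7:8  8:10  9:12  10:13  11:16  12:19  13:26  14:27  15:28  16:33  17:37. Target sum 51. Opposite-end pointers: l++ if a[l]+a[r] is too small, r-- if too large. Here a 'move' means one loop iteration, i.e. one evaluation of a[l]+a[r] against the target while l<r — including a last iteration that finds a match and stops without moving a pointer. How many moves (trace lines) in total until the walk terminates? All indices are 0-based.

17 moves

[0,17] -9+37=28 <51 → l++
[1,17] -8+37=29 <51 → l++
[2,17] -5+37=32 <51 → l++
[3,17] -4+37=33 <51 → l++
[4,17] -2+37=35 <51 → l++
[5,17] -1+37=36 <51 → l++
[6,17] 0+37=37 <51 → l++
[7,17] 8+37=45 <51 → l++
[8,17] 10+37=47 <51 → l++
[9,17] 12+37=49 <51 → l++
[10,17] 13+37=50 <51 → l++
[11,17] 16+37=53 >51 → r--
[11,16] 16+33=49 <51 → l++
[12,16] 19+33=52 >51 → r--
[12,15] 19+28=47 <51 → l++
[13,15] 26+28=54 >51 → r--
[13,14] 26+27=53 >51 → r--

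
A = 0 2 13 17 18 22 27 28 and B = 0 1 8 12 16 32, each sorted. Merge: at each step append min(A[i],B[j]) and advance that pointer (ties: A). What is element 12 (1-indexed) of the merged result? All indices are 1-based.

i=1 j=1: A[i]=0<=B[j]=0 take 0, i++
i=2 j=1: A[i]=2>B[j]=0 take 0, j++
i=2 j=2: A[i]=2>B[j]=1 take 1, j++
i=2 j=3: A[i]=2<=B[j]=8 take 2, i++
i=3 j=3: A[i]=13>B[j]=8 take 8, j++
i=3 j=4: A[i]=13>B[j]=12 take 12, j++
i=3 j=5: A[i]=13<=B[j]=16 take 13, i++
i=4 j=5: A[i]=17>B[j]=16 take 16, j++
i=4 j=6: A[i]=17<=B[j]=32 take 17, i++
i=5 j=6: A[i]=18<=B[j]=32 take 18, i++
i=6 j=6: A[i]=22<=B[j]=32 take 22, i++
i=7 j=6: A[i]=27<=B[j]=32 take 27, i++
i=8 j=6: A[i]=28<=B[j]=32 take 28, i++
i=9 j=6: A done, take B[j]=32, j++

merged[12] = 27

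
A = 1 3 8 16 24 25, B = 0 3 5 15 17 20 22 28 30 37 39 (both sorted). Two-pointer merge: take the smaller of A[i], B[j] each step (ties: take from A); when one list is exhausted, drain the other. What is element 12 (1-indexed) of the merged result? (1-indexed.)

i=1 j=1: A[i]=1>B[j]=0 take 0, j++
i=1 j=2: A[i]=1<=B[j]=3 take 1, i++
i=2 j=2: A[i]=3<=B[j]=3 take 3, i++
i=3 j=2: A[i]=8>B[j]=3 take 3, j++
i=3 j=3: A[i]=8>B[j]=5 take 5, j++
i=3 j=4: A[i]=8<=B[j]=15 take 8, i++
i=4 j=4: A[i]=16>B[j]=15 take 15, j++
i=4 j=5: A[i]=16<=B[j]=17 take 16, i++
i=5 j=5: A[i]=24>B[j]=17 take 17, j++
i=5 j=6: A[i]=24>B[j]=20 take 20, j++
i=5 j=7: A[i]=24>B[j]=22 take 22, j++
i=5 j=8: A[i]=24<=B[j]=28 take 24, i++
i=6 j=8: A[i]=25<=B[j]=28 take 25, i++
i=7 j=8: A done, take B[j]=28, j++
i=7 j=9: A done, take B[j]=30, j++
i=7 j=10: A done, take B[j]=37, j++
i=7 j=11: A done, take B[j]=39, j++

merged[12] = 24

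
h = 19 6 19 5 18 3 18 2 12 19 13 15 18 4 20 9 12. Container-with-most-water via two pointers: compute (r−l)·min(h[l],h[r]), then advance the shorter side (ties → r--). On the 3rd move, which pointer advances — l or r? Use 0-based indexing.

[0,16] min(19,12)*16=192 best=192 * → r--
[0,15] min(19,9)*15=135 best=192 → r--
[0,14] min(19,20)*14=266 best=266 * → l++

l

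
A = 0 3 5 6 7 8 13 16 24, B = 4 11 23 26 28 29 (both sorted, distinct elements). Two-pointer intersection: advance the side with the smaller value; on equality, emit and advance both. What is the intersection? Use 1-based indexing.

[i=1,j=1] 0<4 → i++
[i=2,j=1] 3<4 → i++
[i=3,j=1] 5>4 → j++
[i=3,j=2] 5<11 → i++
[i=4,j=2] 6<11 → i++
[i=5,j=2] 7<11 → i++
[i=6,j=2] 8<11 → i++
[i=7,j=2] 13>11 → j++
[i=7,j=3] 13<23 → i++
[i=8,j=3] 16<23 → i++
[i=9,j=3] 24>23 → j++
[i=9,j=4] 24<26 → i++

intersection = []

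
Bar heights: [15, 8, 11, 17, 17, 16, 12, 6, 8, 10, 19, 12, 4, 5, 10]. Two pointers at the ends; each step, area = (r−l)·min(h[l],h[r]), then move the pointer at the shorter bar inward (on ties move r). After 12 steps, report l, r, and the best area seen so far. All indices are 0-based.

l=0 r=14: min(15,10)*14=140 best=140 *, r--
l=0 r=13: min(15,5)*13=65 best=140, r--
l=0 r=12: min(15,4)*12=48 best=140, r--
l=0 r=11: min(15,12)*11=132 best=140, r--
l=0 r=10: min(15,19)*10=150 best=150 *, l++
l=1 r=10: min(8,19)*9=72 best=150, l++
l=2 r=10: min(11,19)*8=88 best=150, l++
l=3 r=10: min(17,19)*7=119 best=150, l++
l=4 r=10: min(17,19)*6=102 best=150, l++
l=5 r=10: min(16,19)*5=80 best=150, l++
l=6 r=10: min(12,19)*4=48 best=150, l++
l=7 r=10: min(6,19)*3=18 best=150, l++

l=8, r=10, best area=150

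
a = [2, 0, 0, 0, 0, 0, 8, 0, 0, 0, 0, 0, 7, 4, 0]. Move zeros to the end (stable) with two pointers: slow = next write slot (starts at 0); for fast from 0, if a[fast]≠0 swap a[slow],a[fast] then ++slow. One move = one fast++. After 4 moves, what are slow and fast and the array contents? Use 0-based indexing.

slow=1, fast=4, a=[2, 0, 0, 0, 0, 0, 8, 0, 0, 0, 0, 0, 7, 4, 0]

(s=0,f=0) a[fast]=2≠0 swap→a[0]=2 → slow++,fast++
(s=1,f=1) a[fast]=0 → fast++
(s=1,f=2) a[fast]=0 → fast++
(s=1,f=3) a[fast]=0 → fast++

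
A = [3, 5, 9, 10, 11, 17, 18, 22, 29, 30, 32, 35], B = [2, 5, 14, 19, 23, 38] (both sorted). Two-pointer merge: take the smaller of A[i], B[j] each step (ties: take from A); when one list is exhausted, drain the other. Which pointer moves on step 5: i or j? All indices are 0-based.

i

[i=0,j=0] A[i]=3>B[j]=2 take 2 → j++
[i=0,j=1] A[i]=3<=B[j]=5 take 3 → i++
[i=1,j=1] A[i]=5<=B[j]=5 take 5 → i++
[i=2,j=1] A[i]=9>B[j]=5 take 5 → j++
[i=2,j=2] A[i]=9<=B[j]=14 take 9 → i++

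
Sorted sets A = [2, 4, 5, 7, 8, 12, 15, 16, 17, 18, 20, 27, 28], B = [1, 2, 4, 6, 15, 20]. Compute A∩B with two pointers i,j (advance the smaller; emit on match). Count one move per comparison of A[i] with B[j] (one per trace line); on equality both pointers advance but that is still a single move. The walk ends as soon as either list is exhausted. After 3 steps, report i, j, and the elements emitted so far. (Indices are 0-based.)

i=2, j=3, emitted=[2, 4]

i=0 j=0: 2>1, j++
i=0 j=1: 2==2 emit, i++,j++
i=1 j=2: 4==4 emit, i++,j++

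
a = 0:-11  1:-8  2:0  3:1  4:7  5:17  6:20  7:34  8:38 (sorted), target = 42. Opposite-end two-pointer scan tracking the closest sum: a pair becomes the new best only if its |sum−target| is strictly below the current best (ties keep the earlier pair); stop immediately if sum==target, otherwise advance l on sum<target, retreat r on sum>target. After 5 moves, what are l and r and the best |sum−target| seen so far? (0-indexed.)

l=4, r=7, best |Δ|=3

[0,8] -11+38=27 d=15 * → l++
[1,8] -8+38=30 d=12 * → l++
[2,8] 0+38=38 d=4 * → l++
[3,8] 1+38=39 d=3 * → l++
[4,8] 7+38=45 d=3 → r--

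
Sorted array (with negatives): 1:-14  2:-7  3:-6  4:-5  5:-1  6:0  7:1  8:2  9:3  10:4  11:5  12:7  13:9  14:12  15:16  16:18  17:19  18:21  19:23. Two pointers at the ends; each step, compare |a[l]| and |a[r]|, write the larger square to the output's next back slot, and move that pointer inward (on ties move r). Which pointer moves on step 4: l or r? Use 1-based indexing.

r

l=1 r=19: |-14|<=|23| out[19]=529, r--
l=1 r=18: |-14|<=|21| out[18]=441, r--
l=1 r=17: |-14|<=|19| out[17]=361, r--
l=1 r=16: |-14|<=|18| out[16]=324, r--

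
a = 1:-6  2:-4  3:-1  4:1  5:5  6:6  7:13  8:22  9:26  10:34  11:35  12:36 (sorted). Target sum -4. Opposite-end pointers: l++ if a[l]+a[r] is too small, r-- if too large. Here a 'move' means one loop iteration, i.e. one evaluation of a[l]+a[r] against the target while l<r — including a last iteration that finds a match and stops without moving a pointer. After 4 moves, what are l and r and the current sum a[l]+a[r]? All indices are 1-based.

[1,12] -6+36=30 >-4 → r--
[1,11] -6+35=29 >-4 → r--
[1,10] -6+34=28 >-4 → r--
[1,9] -6+26=20 >-4 → r--

l=1, r=8, sum=16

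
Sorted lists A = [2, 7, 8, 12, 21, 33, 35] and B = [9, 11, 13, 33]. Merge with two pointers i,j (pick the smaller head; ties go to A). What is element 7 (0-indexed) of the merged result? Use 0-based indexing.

[i=0,j=0] A[i]=2<=B[j]=9 take 2 → i++
[i=1,j=0] A[i]=7<=B[j]=9 take 7 → i++
[i=2,j=0] A[i]=8<=B[j]=9 take 8 → i++
[i=3,j=0] A[i]=12>B[j]=9 take 9 → j++
[i=3,j=1] A[i]=12>B[j]=11 take 11 → j++
[i=3,j=2] A[i]=12<=B[j]=13 take 12 → i++
[i=4,j=2] A[i]=21>B[j]=13 take 13 → j++
[i=4,j=3] A[i]=21<=B[j]=33 take 21 → i++
[i=5,j=3] A[i]=33<=B[j]=33 take 33 → i++
[i=6,j=3] A[i]=35>B[j]=33 take 33 → j++
[i=6,j=4] B done, take A[i]=35 → i++

merged[7] = 21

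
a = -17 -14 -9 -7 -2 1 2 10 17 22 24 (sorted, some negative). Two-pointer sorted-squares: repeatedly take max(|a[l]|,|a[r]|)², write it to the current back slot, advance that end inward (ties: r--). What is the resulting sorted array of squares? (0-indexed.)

l=0 r=10: |-17|<=|24| out[10]=576, r--
l=0 r=9: |-17|<=|22| out[9]=484, r--
l=0 r=8: |-17|<=|17| out[8]=289, r--
l=0 r=7: |-17|>|10| out[7]=289, l++
l=1 r=7: |-14|>|10| out[6]=196, l++
l=2 r=7: |-9|<=|10| out[5]=100, r--
l=2 r=6: |-9|>|2| out[4]=81, l++
l=3 r=6: |-7|>|2| out[3]=49, l++
l=4 r=6: |-2|<=|2| out[2]=4, r--
l=4 r=5: |-2|>|1| out[1]=4, l++
l=5 r=5: |1|<=|1| out[0]=1, r--

[1, 4, 4, 49, 81, 100, 196, 289, 289, 484, 576]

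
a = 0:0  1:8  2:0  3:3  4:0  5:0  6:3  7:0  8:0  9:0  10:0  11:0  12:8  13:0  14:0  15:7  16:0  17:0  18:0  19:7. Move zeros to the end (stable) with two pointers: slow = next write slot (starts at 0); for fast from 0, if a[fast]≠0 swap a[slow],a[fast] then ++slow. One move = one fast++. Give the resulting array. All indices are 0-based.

(s=0,f=0) a[fast]=0 → fast++
(s=0,f=1) a[fast]=8≠0 swap→a[0]=8 → slow++,fast++
(s=1,f=2) a[fast]=0 → fast++
(s=1,f=3) a[fast]=3≠0 swap→a[1]=3 → slow++,fast++
(s=2,f=4) a[fast]=0 → fast++
(s=2,f=5) a[fast]=0 → fast++
(s=2,f=6) a[fast]=3≠0 swap→a[2]=3 → slow++,fast++
(s=3,f=7) a[fast]=0 → fast++
(s=3,f=8) a[fast]=0 → fast++
(s=3,f=9) a[fast]=0 → fast++
(s=3,f=10) a[fast]=0 → fast++
(s=3,f=11) a[fast]=0 → fast++
(s=3,f=12) a[fast]=8≠0 swap→a[3]=8 → slow++,fast++
(s=4,f=13) a[fast]=0 → fast++
(s=4,f=14) a[fast]=0 → fast++
(s=4,f=15) a[fast]=7≠0 swap→a[4]=7 → slow++,fast++
(s=5,f=16) a[fast]=0 → fast++
(s=5,f=17) a[fast]=0 → fast++
(s=5,f=18) a[fast]=0 → fast++
(s=5,f=19) a[fast]=7≠0 swap→a[5]=7 → slow++,fast++

[8, 3, 3, 8, 7, 7, 0, 0, 0, 0, 0, 0, 0, 0, 0, 0, 0, 0, 0, 0]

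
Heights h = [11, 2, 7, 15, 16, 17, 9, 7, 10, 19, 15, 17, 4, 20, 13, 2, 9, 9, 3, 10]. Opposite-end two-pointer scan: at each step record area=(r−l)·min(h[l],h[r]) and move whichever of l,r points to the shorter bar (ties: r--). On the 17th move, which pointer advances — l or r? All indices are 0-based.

l=0 r=19: min(11,10)*19=190 best=190 *, r--
l=0 r=18: min(11,3)*18=54 best=190, r--
l=0 r=17: min(11,9)*17=153 best=190, r--
l=0 r=16: min(11,9)*16=144 best=190, r--
l=0 r=15: min(11,2)*15=30 best=190, r--
l=0 r=14: min(11,13)*14=154 best=190, l++
l=1 r=14: min(2,13)*13=26 best=190, l++
l=2 r=14: min(7,13)*12=84 best=190, l++
l=3 r=14: min(15,13)*11=143 best=190, r--
l=3 r=13: min(15,20)*10=150 best=190, l++
l=4 r=13: min(16,20)*9=144 best=190, l++
l=5 r=13: min(17,20)*8=136 best=190, l++
l=6 r=13: min(9,20)*7=63 best=190, l++
l=7 r=13: min(7,20)*6=42 best=190, l++
l=8 r=13: min(10,20)*5=50 best=190, l++
l=9 r=13: min(19,20)*4=76 best=190, l++
l=10 r=13: min(15,20)*3=45 best=190, l++

l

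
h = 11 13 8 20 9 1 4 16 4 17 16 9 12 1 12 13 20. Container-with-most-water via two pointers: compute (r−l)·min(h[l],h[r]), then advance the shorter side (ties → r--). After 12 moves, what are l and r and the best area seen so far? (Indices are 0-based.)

[0,16] min(11,20)*16=176 best=176 * → l++
[1,16] min(13,20)*15=195 best=195 * → l++
[2,16] min(8,20)*14=112 best=195 → l++
[3,16] min(20,20)*13=260 best=260 * → r--
[3,15] min(20,13)*12=156 best=260 → r--
[3,14] min(20,12)*11=132 best=260 → r--
[3,13] min(20,1)*10=10 best=260 → r--
[3,12] min(20,12)*9=108 best=260 → r--
[3,11] min(20,9)*8=72 best=260 → r--
[3,10] min(20,16)*7=112 best=260 → r--
[3,9] min(20,17)*6=102 best=260 → r--
[3,8] min(20,4)*5=20 best=260 → r--

l=3, r=7, best area=260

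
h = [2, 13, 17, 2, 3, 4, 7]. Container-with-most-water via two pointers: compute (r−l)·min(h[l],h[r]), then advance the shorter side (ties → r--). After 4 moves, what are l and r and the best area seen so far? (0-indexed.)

[0,6] min(2,7)*6=12 best=12 * → l++
[1,6] min(13,7)*5=35 best=35 * → r--
[1,5] min(13,4)*4=16 best=35 → r--
[1,4] min(13,3)*3=9 best=35 → r--

l=1, r=3, best area=35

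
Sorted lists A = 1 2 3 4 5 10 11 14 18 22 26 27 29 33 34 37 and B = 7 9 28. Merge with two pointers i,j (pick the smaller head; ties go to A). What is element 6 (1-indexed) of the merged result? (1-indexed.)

merged[6] = 7

i=1 j=1: A[i]=1<=B[j]=7 take 1, i++
i=2 j=1: A[i]=2<=B[j]=7 take 2, i++
i=3 j=1: A[i]=3<=B[j]=7 take 3, i++
i=4 j=1: A[i]=4<=B[j]=7 take 4, i++
i=5 j=1: A[i]=5<=B[j]=7 take 5, i++
i=6 j=1: A[i]=10>B[j]=7 take 7, j++
i=6 j=2: A[i]=10>B[j]=9 take 9, j++
i=6 j=3: A[i]=10<=B[j]=28 take 10, i++
i=7 j=3: A[i]=11<=B[j]=28 take 11, i++
i=8 j=3: A[i]=14<=B[j]=28 take 14, i++
i=9 j=3: A[i]=18<=B[j]=28 take 18, i++
i=10 j=3: A[i]=22<=B[j]=28 take 22, i++
i=11 j=3: A[i]=26<=B[j]=28 take 26, i++
i=12 j=3: A[i]=27<=B[j]=28 take 27, i++
i=13 j=3: A[i]=29>B[j]=28 take 28, j++
i=13 j=4: B done, take A[i]=29, i++
i=14 j=4: B done, take A[i]=33, i++
i=15 j=4: B done, take A[i]=34, i++
i=16 j=4: B done, take A[i]=37, i++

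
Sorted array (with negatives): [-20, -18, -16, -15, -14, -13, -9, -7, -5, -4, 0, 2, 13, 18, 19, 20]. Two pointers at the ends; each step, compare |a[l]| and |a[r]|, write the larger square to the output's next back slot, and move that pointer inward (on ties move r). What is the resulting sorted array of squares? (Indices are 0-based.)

l=0 r=15: |-20|<=|20| out[15]=400, r--
l=0 r=14: |-20|>|19| out[14]=400, l++
l=1 r=14: |-18|<=|19| out[13]=361, r--
l=1 r=13: |-18|<=|18| out[12]=324, r--
l=1 r=12: |-18|>|13| out[11]=324, l++
l=2 r=12: |-16|>|13| out[10]=256, l++
l=3 r=12: |-15|>|13| out[9]=225, l++
l=4 r=12: |-14|>|13| out[8]=196, l++
l=5 r=12: |-13|<=|13| out[7]=169, r--
l=5 r=11: |-13|>|2| out[6]=169, l++
l=6 r=11: |-9|>|2| out[5]=81, l++
l=7 r=11: |-7|>|2| out[4]=49, l++
l=8 r=11: |-5|>|2| out[3]=25, l++
l=9 r=11: |-4|>|2| out[2]=16, l++
l=10 r=11: |0|<=|2| out[1]=4, r--
l=10 r=10: |0|<=|0| out[0]=0, r--

[0, 4, 16, 25, 49, 81, 169, 169, 196, 225, 256, 324, 324, 361, 400, 400]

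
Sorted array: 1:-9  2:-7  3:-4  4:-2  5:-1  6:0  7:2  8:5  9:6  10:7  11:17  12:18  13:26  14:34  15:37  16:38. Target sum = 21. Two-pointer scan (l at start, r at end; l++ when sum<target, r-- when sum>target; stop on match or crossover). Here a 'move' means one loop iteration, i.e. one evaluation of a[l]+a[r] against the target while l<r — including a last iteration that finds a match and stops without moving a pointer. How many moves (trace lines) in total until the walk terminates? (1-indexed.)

l=1 r=16: -9+38=29 >21, r--
l=1 r=15: -9+37=28 >21, r--
l=1 r=14: -9+34=25 >21, r--
l=1 r=13: -9+26=17 <21, l++
l=2 r=13: -7+26=19 <21, l++
l=3 r=13: -4+26=22 >21, r--
l=3 r=12: -4+18=14 <21, l++
l=4 r=12: -2+18=16 <21, l++
l=5 r=12: -1+18=17 <21, l++
l=6 r=12: 0+18=18 <21, l++
l=7 r=12: 2+18=20 <21, l++
l=8 r=12: 5+18=23 >21, r--
l=8 r=11: 5+17=22 >21, r--
l=8 r=10: 5+7=12 <21, l++
l=9 r=10: 6+7=13 <21, l++

15 moves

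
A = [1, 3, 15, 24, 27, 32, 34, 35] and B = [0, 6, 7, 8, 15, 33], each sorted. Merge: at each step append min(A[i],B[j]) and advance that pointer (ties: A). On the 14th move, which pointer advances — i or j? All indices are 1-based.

i

i=1 j=1: A[i]=1>B[j]=0 take 0, j++
i=1 j=2: A[i]=1<=B[j]=6 take 1, i++
i=2 j=2: A[i]=3<=B[j]=6 take 3, i++
i=3 j=2: A[i]=15>B[j]=6 take 6, j++
i=3 j=3: A[i]=15>B[j]=7 take 7, j++
i=3 j=4: A[i]=15>B[j]=8 take 8, j++
i=3 j=5: A[i]=15<=B[j]=15 take 15, i++
i=4 j=5: A[i]=24>B[j]=15 take 15, j++
i=4 j=6: A[i]=24<=B[j]=33 take 24, i++
i=5 j=6: A[i]=27<=B[j]=33 take 27, i++
i=6 j=6: A[i]=32<=B[j]=33 take 32, i++
i=7 j=6: A[i]=34>B[j]=33 take 33, j++
i=7 j=7: B done, take A[i]=34, i++
i=8 j=7: B done, take A[i]=35, i++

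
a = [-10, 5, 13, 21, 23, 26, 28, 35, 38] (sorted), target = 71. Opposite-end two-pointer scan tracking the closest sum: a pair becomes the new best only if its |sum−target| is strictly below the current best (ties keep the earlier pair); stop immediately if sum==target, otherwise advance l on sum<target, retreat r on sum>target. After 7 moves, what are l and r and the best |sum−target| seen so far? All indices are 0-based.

l=7, r=8, best |Δ|=5

[0,8] -10+38=28 d=43 * → l++
[1,8] 5+38=43 d=28 * → l++
[2,8] 13+38=51 d=20 * → l++
[3,8] 21+38=59 d=12 * → l++
[4,8] 23+38=61 d=10 * → l++
[5,8] 26+38=64 d=7 * → l++
[6,8] 28+38=66 d=5 * → l++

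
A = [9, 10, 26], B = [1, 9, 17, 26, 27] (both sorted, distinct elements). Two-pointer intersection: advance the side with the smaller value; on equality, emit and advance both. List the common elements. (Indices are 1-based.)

i=1 j=1: 9>1, j++
i=1 j=2: 9==9 emit, i++,j++
i=2 j=3: 10<17, i++
i=3 j=3: 26>17, j++
i=3 j=4: 26==26 emit, i++,j++

intersection = [9, 26]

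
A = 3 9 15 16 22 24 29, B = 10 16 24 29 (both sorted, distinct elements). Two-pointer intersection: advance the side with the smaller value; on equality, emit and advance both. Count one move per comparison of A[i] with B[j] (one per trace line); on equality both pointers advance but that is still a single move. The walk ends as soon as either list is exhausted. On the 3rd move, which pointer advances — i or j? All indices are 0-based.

[i=0,j=0] 3<10 → i++
[i=1,j=0] 9<10 → i++
[i=2,j=0] 15>10 → j++

j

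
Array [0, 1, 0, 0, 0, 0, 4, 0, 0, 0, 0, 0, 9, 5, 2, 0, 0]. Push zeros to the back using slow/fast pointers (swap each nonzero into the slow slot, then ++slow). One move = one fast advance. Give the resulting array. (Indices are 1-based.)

[1, 4, 9, 5, 2, 0, 0, 0, 0, 0, 0, 0, 0, 0, 0, 0, 0]

(s=1,f=1) a[fast]=0 → fast++
(s=1,f=2) a[fast]=1≠0 swap→a[1]=1 → slow++,fast++
(s=2,f=3) a[fast]=0 → fast++
(s=2,f=4) a[fast]=0 → fast++
(s=2,f=5) a[fast]=0 → fast++
(s=2,f=6) a[fast]=0 → fast++
(s=2,f=7) a[fast]=4≠0 swap→a[2]=4 → slow++,fast++
(s=3,f=8) a[fast]=0 → fast++
(s=3,f=9) a[fast]=0 → fast++
(s=3,f=10) a[fast]=0 → fast++
(s=3,f=11) a[fast]=0 → fast++
(s=3,f=12) a[fast]=0 → fast++
(s=3,f=13) a[fast]=9≠0 swap→a[3]=9 → slow++,fast++
(s=4,f=14) a[fast]=5≠0 swap→a[4]=5 → slow++,fast++
(s=5,f=15) a[fast]=2≠0 swap→a[5]=2 → slow++,fast++
(s=6,f=16) a[fast]=0 → fast++
(s=6,f=17) a[fast]=0 → fast++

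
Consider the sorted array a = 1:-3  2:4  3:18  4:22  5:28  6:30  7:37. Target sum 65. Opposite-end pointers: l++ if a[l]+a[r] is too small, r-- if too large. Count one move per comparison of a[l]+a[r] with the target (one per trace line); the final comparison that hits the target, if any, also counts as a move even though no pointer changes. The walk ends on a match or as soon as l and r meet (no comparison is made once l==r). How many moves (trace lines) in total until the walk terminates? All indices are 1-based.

l=1 r=7: -3+37=34 <65, l++
l=2 r=7: 4+37=41 <65, l++
l=3 r=7: 18+37=55 <65, l++
l=4 r=7: 22+37=59 <65, l++
l=5 r=7: 28+37=65, found

5 moves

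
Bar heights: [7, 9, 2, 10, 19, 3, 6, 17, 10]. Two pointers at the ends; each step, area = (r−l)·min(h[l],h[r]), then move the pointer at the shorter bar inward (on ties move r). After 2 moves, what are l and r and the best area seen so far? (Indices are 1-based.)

[1,9] min(7,10)*8=56 best=56 * → l++
[2,9] min(9,10)*7=63 best=63 * → l++

l=3, r=9, best area=63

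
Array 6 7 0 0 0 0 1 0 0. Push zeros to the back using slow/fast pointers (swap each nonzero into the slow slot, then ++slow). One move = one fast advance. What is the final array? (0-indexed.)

(s=0,f=0) a[fast]=6≠0 swap→a[0]=6 → slow++,fast++
(s=1,f=1) a[fast]=7≠0 swap→a[1]=7 → slow++,fast++
(s=2,f=2) a[fast]=0 → fast++
(s=2,f=3) a[fast]=0 → fast++
(s=2,f=4) a[fast]=0 → fast++
(s=2,f=5) a[fast]=0 → fast++
(s=2,f=6) a[fast]=1≠0 swap→a[2]=1 → slow++,fast++
(s=3,f=7) a[fast]=0 → fast++
(s=3,f=8) a[fast]=0 → fast++

[6, 7, 1, 0, 0, 0, 0, 0, 0]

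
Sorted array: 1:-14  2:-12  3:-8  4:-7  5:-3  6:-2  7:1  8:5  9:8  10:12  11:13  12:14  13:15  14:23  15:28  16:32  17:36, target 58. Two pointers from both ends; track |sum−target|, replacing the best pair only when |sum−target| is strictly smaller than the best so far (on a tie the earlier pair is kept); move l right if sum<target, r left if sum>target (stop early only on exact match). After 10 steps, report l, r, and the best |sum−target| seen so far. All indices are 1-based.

l=11, r=17, best |Δ|=10

[1,17] -14+36=22 d=36 * → l++
[2,17] -12+36=24 d=34 * → l++
[3,17] -8+36=28 d=30 * → l++
[4,17] -7+36=29 d=29 * → l++
[5,17] -3+36=33 d=25 * → l++
[6,17] -2+36=34 d=24 * → l++
[7,17] 1+36=37 d=21 * → l++
[8,17] 5+36=41 d=17 * → l++
[9,17] 8+36=44 d=14 * → l++
[10,17] 12+36=48 d=10 * → l++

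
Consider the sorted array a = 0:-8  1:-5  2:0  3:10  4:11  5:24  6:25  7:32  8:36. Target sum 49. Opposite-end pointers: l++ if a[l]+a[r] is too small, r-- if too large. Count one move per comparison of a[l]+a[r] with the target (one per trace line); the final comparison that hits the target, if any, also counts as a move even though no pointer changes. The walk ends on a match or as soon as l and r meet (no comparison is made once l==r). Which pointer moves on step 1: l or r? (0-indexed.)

l

l=0 r=8: -8+36=28 <49, l++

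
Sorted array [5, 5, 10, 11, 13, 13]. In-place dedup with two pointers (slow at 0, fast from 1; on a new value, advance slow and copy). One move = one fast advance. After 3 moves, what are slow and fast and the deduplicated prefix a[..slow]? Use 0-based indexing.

(s=0,f=1) a[fast]=5=a[slow] dup → fast++
(s=0,f=2) a[fast]=10≠a[slow]=5 write a[1]=10 → slow++,fast++
(s=1,f=3) a[fast]=11≠a[slow]=10 write a[2]=11 → slow++,fast++

slow=2, fast=4, prefix=[5, 10, 11]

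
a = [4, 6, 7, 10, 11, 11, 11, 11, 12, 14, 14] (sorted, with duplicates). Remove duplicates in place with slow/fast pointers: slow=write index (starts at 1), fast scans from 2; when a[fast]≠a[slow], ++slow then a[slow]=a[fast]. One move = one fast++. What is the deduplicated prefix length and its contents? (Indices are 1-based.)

(s=1,f=2) a[fast]=6≠a[slow]=4 write a[2]=6 → slow++,fast++
(s=2,f=3) a[fast]=7≠a[slow]=6 write a[3]=7 → slow++,fast++
(s=3,f=4) a[fast]=10≠a[slow]=7 write a[4]=10 → slow++,fast++
(s=4,f=5) a[fast]=11≠a[slow]=10 write a[5]=11 → slow++,fast++
(s=5,f=6) a[fast]=11=a[slow] dup → fast++
(s=5,f=7) a[fast]=11=a[slow] dup → fast++
(s=5,f=8) a[fast]=11=a[slow] dup → fast++
(s=5,f=9) a[fast]=12≠a[slow]=11 write a[6]=12 → slow++,fast++
(s=6,f=10) a[fast]=14≠a[slow]=12 write a[7]=14 → slow++,fast++
(s=7,f=11) a[fast]=14=a[slow] dup → fast++

length 7; prefix = [4, 6, 7, 10, 11, 12, 14]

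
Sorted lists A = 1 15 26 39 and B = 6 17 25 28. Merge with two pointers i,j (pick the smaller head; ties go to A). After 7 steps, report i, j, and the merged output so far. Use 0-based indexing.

[i=0,j=0] A[i]=1<=B[j]=6 take 1 → i++
[i=1,j=0] A[i]=15>B[j]=6 take 6 → j++
[i=1,j=1] A[i]=15<=B[j]=17 take 15 → i++
[i=2,j=1] A[i]=26>B[j]=17 take 17 → j++
[i=2,j=2] A[i]=26>B[j]=25 take 25 → j++
[i=2,j=3] A[i]=26<=B[j]=28 take 26 → i++
[i=3,j=3] A[i]=39>B[j]=28 take 28 → j++

i=3, j=4, merged so far=[1, 6, 15, 17, 25, 26, 28]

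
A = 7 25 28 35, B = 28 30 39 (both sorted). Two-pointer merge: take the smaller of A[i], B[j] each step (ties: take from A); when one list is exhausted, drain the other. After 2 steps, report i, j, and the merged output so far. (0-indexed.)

i=2, j=0, merged so far=[7, 25]

i=0 j=0: A[i]=7<=B[j]=28 take 7, i++
i=1 j=0: A[i]=25<=B[j]=28 take 25, i++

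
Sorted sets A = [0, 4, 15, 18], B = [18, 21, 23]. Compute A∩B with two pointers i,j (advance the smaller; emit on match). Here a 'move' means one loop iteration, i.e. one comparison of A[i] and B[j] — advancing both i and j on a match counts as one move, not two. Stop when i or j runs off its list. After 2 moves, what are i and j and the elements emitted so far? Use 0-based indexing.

[i=0,j=0] 0<18 → i++
[i=1,j=0] 4<18 → i++

i=2, j=0, emitted=[]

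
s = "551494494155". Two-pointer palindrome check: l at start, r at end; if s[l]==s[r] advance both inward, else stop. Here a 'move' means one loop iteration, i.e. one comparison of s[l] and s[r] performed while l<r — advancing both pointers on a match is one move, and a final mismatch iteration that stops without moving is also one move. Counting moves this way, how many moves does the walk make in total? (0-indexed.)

6 moves

[0,11] '5'=='5' → l++,r--
[1,10] '5'=='5' → l++,r--
[2,9] '1'=='1' → l++,r--
[3,8] '4'=='4' → l++,r--
[4,7] '9'=='9' → l++,r--
[5,6] '4'=='4' → l++,r--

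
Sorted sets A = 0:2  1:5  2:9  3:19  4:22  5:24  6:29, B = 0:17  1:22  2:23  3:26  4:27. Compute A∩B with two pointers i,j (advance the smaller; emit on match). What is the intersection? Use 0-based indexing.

intersection = [22]

[i=0,j=0] 2<17 → i++
[i=1,j=0] 5<17 → i++
[i=2,j=0] 9<17 → i++
[i=3,j=0] 19>17 → j++
[i=3,j=1] 19<22 → i++
[i=4,j=1] 22==22 emit → i++,j++
[i=5,j=2] 24>23 → j++
[i=5,j=3] 24<26 → i++
[i=6,j=3] 29>26 → j++
[i=6,j=4] 29>27 → j++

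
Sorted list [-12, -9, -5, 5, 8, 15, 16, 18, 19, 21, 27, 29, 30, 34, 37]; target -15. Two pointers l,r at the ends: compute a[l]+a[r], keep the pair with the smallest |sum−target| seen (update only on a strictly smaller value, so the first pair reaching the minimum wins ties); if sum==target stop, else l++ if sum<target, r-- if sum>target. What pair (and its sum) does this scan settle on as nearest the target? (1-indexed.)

l=1 r=15: -12+37=25 d=40 *, r--
l=1 r=14: -12+34=22 d=37 *, r--
l=1 r=13: -12+30=18 d=33 *, r--
l=1 r=12: -12+29=17 d=32 *, r--
l=1 r=11: -12+27=15 d=30 *, r--
l=1 r=10: -12+21=9 d=24 *, r--
l=1 r=9: -12+19=7 d=22 *, r--
l=1 r=8: -12+18=6 d=21 *, r--
l=1 r=7: -12+16=4 d=19 *, r--
l=1 r=6: -12+15=3 d=18 *, r--
l=1 r=5: -12+8=-4 d=11 *, r--
l=1 r=4: -12+5=-7 d=8 *, r--
l=1 r=3: -12+-5=-17 d=2 *, l++
l=2 r=3: -9+-5=-14 d=1 *, r--

pair (-9, -5) with sum -14 (|Δ|=1)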